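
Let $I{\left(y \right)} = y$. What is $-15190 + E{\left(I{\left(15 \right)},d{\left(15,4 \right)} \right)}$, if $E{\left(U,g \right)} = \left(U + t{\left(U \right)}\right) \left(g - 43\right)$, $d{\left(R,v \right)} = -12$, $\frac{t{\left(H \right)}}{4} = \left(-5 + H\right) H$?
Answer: $-49015$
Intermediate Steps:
$t{\left(H \right)} = 4 H \left(-5 + H\right)$ ($t{\left(H \right)} = 4 \left(-5 + H\right) H = 4 H \left(-5 + H\right)$)
$E{\left(U,g \right)} = \left(-43 + g\right) \left(U + 4 U \left(-5 + U\right)\right)$ ($E{\left(U,g \right)} = \left(U + 4 U \left(-5 + U\right)\right) \left(g - 43\right) = \left(U + 4 U \left(-5 + U\right)\right) \left(-43 + g\right) = \left(-43 + g\right) \left(U + 4 U \left(-5 + U\right)\right)$)
$-15190 + E{\left(I{\left(15 \right)},d{\left(15,4 \right)} \right)} = -15190 + 15 \left(817 - 12 - 2580 + 4 \left(-12\right) \left(-5 + 15\right)\right) = -15190 + 15 \left(817 - 12 - 2580 + 4 \left(-12\right) 10\right) = -15190 + 15 \left(817 - 12 - 2580 - 480\right) = -15190 + 15 \left(-2255\right) = -15190 - 33825 = -49015$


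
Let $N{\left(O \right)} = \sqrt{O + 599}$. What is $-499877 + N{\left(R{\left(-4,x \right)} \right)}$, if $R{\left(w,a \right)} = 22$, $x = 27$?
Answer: $-499877 + 3 \sqrt{69} \approx -4.9985 \cdot 10^{5}$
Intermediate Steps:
$N{\left(O \right)} = \sqrt{599 + O}$
$-499877 + N{\left(R{\left(-4,x \right)} \right)} = -499877 + \sqrt{599 + 22} = -499877 + \sqrt{621} = -499877 + 3 \sqrt{69}$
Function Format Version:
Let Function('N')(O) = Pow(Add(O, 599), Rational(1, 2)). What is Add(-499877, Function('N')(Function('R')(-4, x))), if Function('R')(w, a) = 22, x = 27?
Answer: Add(-499877, Mul(3, Pow(69, Rational(1, 2)))) ≈ -4.9985e+5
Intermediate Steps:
Function('N')(O) = Pow(Add(599, O), Rational(1, 2))
Add(-499877, Function('N')(Function('R')(-4, x))) = Add(-499877, Pow(Add(599, 22), Rational(1, 2))) = Add(-499877, Pow(621, Rational(1, 2))) = Add(-499877, Mul(3, Pow(69, Rational(1, 2))))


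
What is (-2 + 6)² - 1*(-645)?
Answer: 661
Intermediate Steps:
(-2 + 6)² - 1*(-645) = 4² + 645 = 16 + 645 = 661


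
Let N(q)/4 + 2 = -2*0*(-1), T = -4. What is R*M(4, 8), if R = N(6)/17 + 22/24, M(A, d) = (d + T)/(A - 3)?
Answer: 91/51 ≈ 1.7843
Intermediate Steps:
N(q) = -8 (N(q) = -8 + 4*(-2*0*(-1)) = -8 + 4*(0*(-1)) = -8 + 4*0 = -8 + 0 = -8)
M(A, d) = (-4 + d)/(-3 + A) (M(A, d) = (d - 4)/(A - 3) = (-4 + d)/(-3 + A))
R = 91/204 (R = -8/17 + 22/24 = -8*1/17 + 22*(1/24) = -8/17 + 11/12 = 91/204 ≈ 0.44608)
R*M(4, 8) = 91*((-4 + 8)/(-3 + 4))/204 = 91*(4/1)/204 = 91*(1*4)/204 = (91/204)*4 = 91/51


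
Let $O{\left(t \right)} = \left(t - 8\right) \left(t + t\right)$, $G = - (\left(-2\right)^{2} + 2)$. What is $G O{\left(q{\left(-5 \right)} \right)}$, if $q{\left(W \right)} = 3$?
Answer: $180$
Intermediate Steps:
$G = -6$ ($G = - (4 + 2) = \left(-1\right) 6 = -6$)
$O{\left(t \right)} = 2 t \left(-8 + t\right)$ ($O{\left(t \right)} = \left(-8 + t\right) 2 t = 2 t \left(-8 + t\right)$)
$G O{\left(q{\left(-5 \right)} \right)} = - 6 \cdot 2 \cdot 3 \left(-8 + 3\right) = - 6 \cdot 2 \cdot 3 \left(-5\right) = \left(-6\right) \left(-30\right) = 180$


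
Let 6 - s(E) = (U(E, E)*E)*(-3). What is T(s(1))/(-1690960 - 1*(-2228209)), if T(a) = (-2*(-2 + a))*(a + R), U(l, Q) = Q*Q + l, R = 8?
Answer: -400/537249 ≈ -0.00074453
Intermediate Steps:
U(l, Q) = l + Q**2 (U(l, Q) = Q**2 + l = l + Q**2)
s(E) = 6 + 3*E*(E + E**2) (s(E) = 6 - (E + E**2)*E*(-3) = 6 - E*(E + E**2)*(-3) = 6 - (-3)*E*(E + E**2) = 6 + 3*E*(E + E**2))
T(a) = (4 - 2*a)*(8 + a) (T(a) = (-2*(-2 + a))*(a + 8) = (4 - 2*a)*(8 + a))
T(s(1))/(-1690960 - 1*(-2228209)) = (32 - 12*(6 + 3*1**2*(1 + 1)) - 2*(6 + 3*1**2*(1 + 1))**2)/(-1690960 - 1*(-2228209)) = (32 - 12*(6 + 3*1*2) - 2*(6 + 3*1*2)**2)/(-1690960 + 2228209) = (32 - 12*(6 + 6) - 2*(6 + 6)**2)/537249 = (32 - 12*12 - 2*12**2)*(1/537249) = (32 - 144 - 2*144)*(1/537249) = (32 - 144 - 288)*(1/537249) = -400*1/537249 = -400/537249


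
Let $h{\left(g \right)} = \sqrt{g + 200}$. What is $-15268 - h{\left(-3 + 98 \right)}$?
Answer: $-15268 - \sqrt{295} \approx -15285.0$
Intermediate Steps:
$h{\left(g \right)} = \sqrt{200 + g}$
$-15268 - h{\left(-3 + 98 \right)} = -15268 - \sqrt{200 + \left(-3 + 98\right)} = -15268 - \sqrt{200 + 95} = -15268 - \sqrt{295}$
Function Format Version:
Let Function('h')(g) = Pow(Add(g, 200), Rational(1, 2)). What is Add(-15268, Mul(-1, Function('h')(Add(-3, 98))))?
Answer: Add(-15268, Mul(-1, Pow(295, Rational(1, 2)))) ≈ -15285.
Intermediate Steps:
Function('h')(g) = Pow(Add(200, g), Rational(1, 2))
Add(-15268, Mul(-1, Function('h')(Add(-3, 98)))) = Add(-15268, Mul(-1, Pow(Add(200, Add(-3, 98)), Rational(1, 2)))) = Add(-15268, Mul(-1, Pow(Add(200, 95), Rational(1, 2)))) = Add(-15268, Mul(-1, Pow(295, Rational(1, 2))))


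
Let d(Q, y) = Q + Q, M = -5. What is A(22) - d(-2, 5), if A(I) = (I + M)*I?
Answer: 378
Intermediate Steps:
d(Q, y) = 2*Q
A(I) = I*(-5 + I) (A(I) = (I - 5)*I = (-5 + I)*I = I*(-5 + I))
A(22) - d(-2, 5) = 22*(-5 + 22) - 2*(-2) = 22*17 - 1*(-4) = 374 + 4 = 378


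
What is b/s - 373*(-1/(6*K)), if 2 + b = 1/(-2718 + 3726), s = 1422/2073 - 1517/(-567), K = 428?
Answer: -608011351/1352827536 ≈ -0.44944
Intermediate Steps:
s = 1317005/391797 (s = 1422*(1/2073) - 1517*(-1/567) = 474/691 + 1517/567 = 1317005/391797 ≈ 3.3614)
b = -2015/1008 (b = -2 + 1/(-2718 + 3726) = -2 + 1/1008 = -2015/1008 ≈ -1.9990)
b/s - 373*(-1/(6*K)) = -2015/(1008*1317005/391797) - 373/(428*(-6)) = -2015/1008*391797/1317005 - 373/(-2568) = -2506257/4214416 - 373*(-1/2568) = -2506257/4214416 + 373/2568 = -608011351/1352827536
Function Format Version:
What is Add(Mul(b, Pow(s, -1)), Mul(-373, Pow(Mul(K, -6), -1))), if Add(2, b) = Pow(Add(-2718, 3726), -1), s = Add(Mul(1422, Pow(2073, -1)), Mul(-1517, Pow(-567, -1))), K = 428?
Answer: Rational(-608011351, 1352827536) ≈ -0.44944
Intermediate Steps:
s = Rational(1317005, 391797) (s = Add(Mul(1422, Rational(1, 2073)), Mul(-1517, Rational(-1, 567))) = Add(Rational(474, 691), Rational(1517, 567)) = Rational(1317005, 391797) ≈ 3.3614)
b = Rational(-2015, 1008) (b = Add(-2, Pow(Add(-2718, 3726), -1)) = Add(-2, Pow(1008, -1)) = Add(-2, Rational(1, 1008)) = Rational(-2015, 1008) ≈ -1.9990)
Add(Mul(b, Pow(s, -1)), Mul(-373, Pow(Mul(K, -6), -1))) = Add(Mul(Rational(-2015, 1008), Pow(Rational(1317005, 391797), -1)), Mul(-373, Pow(Mul(428, -6), -1))) = Add(Mul(Rational(-2015, 1008), Rational(391797, 1317005)), Mul(-373, Pow(-2568, -1))) = Add(Rational(-2506257, 4214416), Mul(-373, Rational(-1, 2568))) = Add(Rational(-2506257, 4214416), Rational(373, 2568)) = Rational(-608011351, 1352827536)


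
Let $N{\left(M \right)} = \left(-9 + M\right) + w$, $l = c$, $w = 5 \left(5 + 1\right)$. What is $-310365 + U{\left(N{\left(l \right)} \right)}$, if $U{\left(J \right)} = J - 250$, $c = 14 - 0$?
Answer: $-310580$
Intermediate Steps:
$c = 14$ ($c = 14 + 0 = 14$)
$w = 30$ ($w = 5 \cdot 6 = 30$)
$l = 14$
$N{\left(M \right)} = 21 + M$ ($N{\left(M \right)} = \left(-9 + M\right) + 30 = 21 + M$)
$U{\left(J \right)} = -250 + J$
$-310365 + U{\left(N{\left(l \right)} \right)} = -310365 + \left(-250 + \left(21 + 14\right)\right) = -310365 + \left(-250 + 35\right) = -310365 - 215 = -310580$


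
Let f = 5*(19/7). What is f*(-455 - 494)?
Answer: -90155/7 ≈ -12879.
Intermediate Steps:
f = 95/7 (f = 5*(19*(⅐)) = 5*(19/7) = 95/7 ≈ 13.571)
f*(-455 - 494) = 95*(-455 - 494)/7 = (95/7)*(-949) = -90155/7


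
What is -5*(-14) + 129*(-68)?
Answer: -8702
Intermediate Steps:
-5*(-14) + 129*(-68) = 70 - 8772 = -8702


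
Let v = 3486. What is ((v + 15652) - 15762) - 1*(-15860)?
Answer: 19236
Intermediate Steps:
((v + 15652) - 15762) - 1*(-15860) = ((3486 + 15652) - 15762) - 1*(-15860) = (19138 - 15762) + 15860 = 3376 + 15860 = 19236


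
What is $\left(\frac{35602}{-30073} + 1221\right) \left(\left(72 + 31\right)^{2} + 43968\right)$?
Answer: $\frac{2002077071387}{30073} \approx 6.6574 \cdot 10^{7}$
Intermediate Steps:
$\left(\frac{35602}{-30073} + 1221\right) \left(\left(72 + 31\right)^{2} + 43968\right) = \left(35602 \left(- \frac{1}{30073}\right) + 1221\right) \left(103^{2} + 43968\right) = \left(- \frac{35602}{30073} + 1221\right) \left(10609 + 43968\right) = \frac{36683531}{30073} \cdot 54577 = \frac{2002077071387}{30073}$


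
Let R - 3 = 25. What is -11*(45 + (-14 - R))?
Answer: -33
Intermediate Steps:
R = 28 (R = 3 + 25 = 28)
-11*(45 + (-14 - R)) = -11*(45 + (-14 - 1*28)) = -11*(45 + (-14 - 28)) = -11*(45 - 42) = -11*3 = -33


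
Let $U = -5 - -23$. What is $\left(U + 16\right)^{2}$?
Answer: $1156$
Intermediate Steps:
$U = 18$ ($U = -5 + 23 = 18$)
$\left(U + 16\right)^{2} = \left(18 + 16\right)^{2} = 34^{2} = 1156$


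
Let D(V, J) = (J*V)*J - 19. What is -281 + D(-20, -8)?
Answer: -1580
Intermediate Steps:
D(V, J) = -19 + V*J² (D(V, J) = V*J² - 19 = -19 + V*J²)
-281 + D(-20, -8) = -281 + (-19 - 20*(-8)²) = -281 + (-19 - 20*64) = -281 + (-19 - 1280) = -281 - 1299 = -1580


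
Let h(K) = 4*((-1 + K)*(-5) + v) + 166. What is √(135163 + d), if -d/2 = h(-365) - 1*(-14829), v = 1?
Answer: 5*√3621 ≈ 300.87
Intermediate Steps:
h(K) = 190 - 20*K (h(K) = 4*((-1 + K)*(-5) + 1) + 166 = 4*((5 - 5*K) + 1) + 166 = 4*(6 - 5*K) + 166 = (24 - 20*K) + 166 = 190 - 20*K)
d = -44638 (d = -2*((190 - 20*(-365)) - 1*(-14829)) = -2*((190 + 7300) + 14829) = -2*(7490 + 14829) = -2*22319 = -44638)
√(135163 + d) = √(135163 - 44638) = √90525 = 5*√3621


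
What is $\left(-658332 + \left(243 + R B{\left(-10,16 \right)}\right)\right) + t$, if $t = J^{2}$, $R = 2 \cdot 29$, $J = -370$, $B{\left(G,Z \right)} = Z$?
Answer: $-520261$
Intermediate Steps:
$R = 58$
$t = 136900$ ($t = \left(-370\right)^{2} = 136900$)
$\left(-658332 + \left(243 + R B{\left(-10,16 \right)}\right)\right) + t = \left(-658332 + \left(243 + 58 \cdot 16\right)\right) + 136900 = \left(-658332 + \left(243 + 928\right)\right) + 136900 = \left(-658332 + 1171\right) + 136900 = -657161 + 136900 = -520261$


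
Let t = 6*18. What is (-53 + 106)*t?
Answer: 5724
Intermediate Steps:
t = 108
(-53 + 106)*t = (-53 + 106)*108 = 53*108 = 5724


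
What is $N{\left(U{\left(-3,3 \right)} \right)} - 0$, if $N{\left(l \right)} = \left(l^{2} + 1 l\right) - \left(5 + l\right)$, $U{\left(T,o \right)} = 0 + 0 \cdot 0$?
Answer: $-5$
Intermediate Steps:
$U{\left(T,o \right)} = 0$ ($U{\left(T,o \right)} = 0 + 0 = 0$)
$N{\left(l \right)} = -5 + l^{2}$ ($N{\left(l \right)} = \left(l^{2} + l\right) - \left(5 + l\right) = \left(l + l^{2}\right) - \left(5 + l\right) = -5 + l^{2}$)
$N{\left(U{\left(-3,3 \right)} \right)} - 0 = \left(-5 + 0^{2}\right) - 0 = \left(-5 + 0\right) + 0 = -5 + 0 = -5$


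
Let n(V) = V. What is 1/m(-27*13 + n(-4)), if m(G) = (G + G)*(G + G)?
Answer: 1/504100 ≈ 1.9837e-6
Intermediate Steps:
m(G) = 4*G² (m(G) = (2*G)*(2*G) = 4*G²)
1/m(-27*13 + n(-4)) = 1/(4*(-27*13 - 4)²) = 1/(4*(-351 - 4)²) = 1/(4*(-355)²) = 1/(4*126025) = 1/504100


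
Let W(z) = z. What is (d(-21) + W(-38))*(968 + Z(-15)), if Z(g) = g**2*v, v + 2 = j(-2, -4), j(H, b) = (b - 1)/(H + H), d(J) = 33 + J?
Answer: -41561/2 ≈ -20781.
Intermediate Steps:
j(H, b) = (-1 + b)/(2*H) (j(H, b) = (-1 + b)/((2*H)) = (-1 + b)*(1/(2*H)) = (-1 + b)/(2*H))
v = -3/4 (v = -2 + (1/2)*(-1 - 4)/(-2) = -2 + (1/2)*(-1/2)*(-5) = -2 + 5/4 = -3/4 ≈ -0.75000)
Z(g) = -3*g**2/4 (Z(g) = g**2*(-3/4) = -3*g**2/4)
(d(-21) + W(-38))*(968 + Z(-15)) = ((33 - 21) - 38)*(968 - 3/4*(-15)**2) = (12 - 38)*(968 - 3/4*225) = -26*(968 - 675/4) = -26*3197/4 = -41561/2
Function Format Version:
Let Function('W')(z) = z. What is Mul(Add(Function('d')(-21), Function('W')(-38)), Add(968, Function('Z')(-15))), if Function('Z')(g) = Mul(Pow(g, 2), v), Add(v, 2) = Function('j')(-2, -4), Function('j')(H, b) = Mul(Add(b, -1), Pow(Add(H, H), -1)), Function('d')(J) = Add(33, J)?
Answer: Rational(-41561, 2) ≈ -20781.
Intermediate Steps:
Function('j')(H, b) = Mul(Rational(1, 2), Pow(H, -1), Add(-1, b)) (Function('j')(H, b) = Mul(Add(-1, b), Pow(Mul(2, H), -1)) = Mul(Add(-1, b), Mul(Rational(1, 2), Pow(H, -1))) = Mul(Rational(1, 2), Pow(H, -1), Add(-1, b)))
v = Rational(-3, 4) (v = Add(-2, Mul(Rational(1, 2), Pow(-2, -1), Add(-1, -4))) = Add(-2, Mul(Rational(1, 2), Rational(-1, 2), -5)) = Add(-2, Rational(5, 4)) = Rational(-3, 4) ≈ -0.75000)
Function('Z')(g) = Mul(Rational(-3, 4), Pow(g, 2)) (Function('Z')(g) = Mul(Pow(g, 2), Rational(-3, 4)) = Mul(Rational(-3, 4), Pow(g, 2)))
Mul(Add(Function('d')(-21), Function('W')(-38)), Add(968, Function('Z')(-15))) = Mul(Add(Add(33, -21), -38), Add(968, Mul(Rational(-3, 4), Pow(-15, 2)))) = Mul(Add(12, -38), Add(968, Mul(Rational(-3, 4), 225))) = Mul(-26, Add(968, Rational(-675, 4))) = Mul(-26, Rational(3197, 4)) = Rational(-41561, 2)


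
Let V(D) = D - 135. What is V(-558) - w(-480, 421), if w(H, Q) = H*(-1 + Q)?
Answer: 200907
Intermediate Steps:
V(D) = -135 + D
V(-558) - w(-480, 421) = (-135 - 558) - (-480)*(-1 + 421) = -693 - (-480)*420 = -693 - 1*(-201600) = -693 + 201600 = 200907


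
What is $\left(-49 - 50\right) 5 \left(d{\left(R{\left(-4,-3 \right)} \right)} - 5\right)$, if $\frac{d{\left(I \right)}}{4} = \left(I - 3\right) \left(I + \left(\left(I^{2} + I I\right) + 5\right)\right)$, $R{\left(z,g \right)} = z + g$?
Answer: $1903275$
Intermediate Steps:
$R{\left(z,g \right)} = g + z$
$d{\left(I \right)} = 4 \left(-3 + I\right) \left(5 + I + 2 I^{2}\right)$ ($d{\left(I \right)} = 4 \left(I - 3\right) \left(I + \left(\left(I^{2} + I I\right) + 5\right)\right) = 4 \left(-3 + I\right) \left(I + \left(\left(I^{2} + I^{2}\right) + 5\right)\right) = 4 \left(-3 + I\right) \left(I + \left(2 I^{2} + 5\right)\right) = 4 \left(-3 + I\right) \left(I + \left(5 + 2 I^{2}\right)\right) = 4 \left(-3 + I\right) \left(5 + I + 2 I^{2}\right)$)
$\left(-49 - 50\right) 5 \left(d{\left(R{\left(-4,-3 \right)} \right)} - 5\right) = \left(-49 - 50\right) 5 \left(\left(-60 - 20 \left(-3 - 4\right)^{2} + 8 \left(-3 - 4\right) + 8 \left(-3 - 4\right)^{3}\right) - 5\right) = - 99 \cdot 5 \left(\left(-60 - 20 \left(-7\right)^{2} + 8 \left(-7\right) + 8 \left(-7\right)^{3}\right) - 5\right) = - 99 \cdot 5 \left(\left(-60 - 980 - 56 + 8 \left(-343\right)\right) - 5\right) = - 99 \cdot 5 \left(\left(-60 - 980 - 56 - 2744\right) - 5\right) = - 99 \cdot 5 \left(-3840 - 5\right) = - 99 \cdot 5 \left(-3845\right) = \left(-99\right) \left(-19225\right) = 1903275$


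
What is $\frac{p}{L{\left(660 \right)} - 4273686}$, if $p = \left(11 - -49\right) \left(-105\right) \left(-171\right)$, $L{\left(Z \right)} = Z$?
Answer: $- \frac{179550}{712171} \approx -0.25212$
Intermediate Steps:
$p = 1077300$ ($p = \left(11 + 49\right) \left(-105\right) \left(-171\right) = 60 \left(-105\right) \left(-171\right) = \left(-6300\right) \left(-171\right) = 1077300$)
$\frac{p}{L{\left(660 \right)} - 4273686} = \frac{1077300}{660 - 4273686} = \frac{1077300}{-4273026} = 1077300 \left(- \frac{1}{4273026}\right) = - \frac{179550}{712171}$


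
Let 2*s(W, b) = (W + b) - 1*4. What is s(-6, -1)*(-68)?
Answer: 374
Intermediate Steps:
s(W, b) = -2 + W/2 + b/2 (s(W, b) = ((W + b) - 1*4)/2 = ((W + b) - 4)/2 = (-4 + W + b)/2 = -2 + W/2 + b/2)
s(-6, -1)*(-68) = (-2 + (½)*(-6) + (½)*(-1))*(-68) = (-2 - 3 - ½)*(-68) = -11/2*(-68) = 374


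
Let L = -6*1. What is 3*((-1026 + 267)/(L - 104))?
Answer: 207/10 ≈ 20.700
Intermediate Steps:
L = -6
3*((-1026 + 267)/(L - 104)) = 3*((-1026 + 267)/(-6 - 104)) = 3*(-759/(-110)) = 3*(-759*(-1/110)) = 3*(69/10) = 207/10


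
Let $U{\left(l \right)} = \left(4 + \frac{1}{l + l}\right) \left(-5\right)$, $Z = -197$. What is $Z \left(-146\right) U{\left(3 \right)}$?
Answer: $- \frac{1797625}{3} \approx -5.9921 \cdot 10^{5}$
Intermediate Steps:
$U{\left(l \right)} = -20 - \frac{5}{2 l}$ ($U{\left(l \right)} = \left(4 + \frac{1}{2 l}\right) \left(-5\right) = -20 - \frac{5}{2 l}$)
$Z \left(-146\right) U{\left(3 \right)} = \left(-197\right) \left(-146\right) \left(-20 - \frac{5}{2 \cdot 3}\right) = 28762 \left(-20 - \frac{5}{6}\right) = 28762 \left(- \frac{125}{6}\right) = - \frac{1797625}{3}$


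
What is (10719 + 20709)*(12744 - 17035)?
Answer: -134857548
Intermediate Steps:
(10719 + 20709)*(12744 - 17035) = 31428*(-4291) = -134857548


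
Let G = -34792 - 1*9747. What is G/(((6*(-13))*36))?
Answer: 44539/2808 ≈ 15.861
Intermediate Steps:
G = -44539 (G = -34792 - 9747 = -44539)
G/(((6*(-13))*36)) = -44539/((6*(-13))*36) = -44539/((-78*36)) = -44539/(-2808) = -44539*(-1/2808) = 44539/2808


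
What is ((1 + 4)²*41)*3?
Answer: 3075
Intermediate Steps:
((1 + 4)²*41)*3 = (5²*41)*3 = (25*41)*3 = 1025*3 = 3075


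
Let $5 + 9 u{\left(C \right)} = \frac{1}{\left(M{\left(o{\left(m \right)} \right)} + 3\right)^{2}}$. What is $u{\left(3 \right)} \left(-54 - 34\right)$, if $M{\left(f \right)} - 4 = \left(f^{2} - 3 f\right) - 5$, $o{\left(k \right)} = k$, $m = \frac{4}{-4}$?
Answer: $\frac{3938}{81} \approx 48.617$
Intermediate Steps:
$m = -1$ ($m = 4 \left(- \frac{1}{4}\right) = -1$)
$M{\left(f \right)} = -1 + f^{2} - 3 f$ ($M{\left(f \right)} = 4 - \left(5 - f^{2} + 3 f\right) = -1 + f^{2} - 3 f$)
$u{\left(C \right)} = - \frac{179}{324}$ ($u{\left(C \right)} = - \frac{5}{9} + \frac{1}{9 \left(\left(-1 + \left(-1\right)^{2} - -3\right) + 3\right)^{2}} = - \frac{5}{9} + \frac{1}{9 \left(\left(-1 + 1 + 3\right) + 3\right)^{2}} = - \frac{5}{9} + \frac{1}{9 \left(3 + 3\right)^{2}} = - \frac{5}{9} + \frac{1}{9 \cdot 6^{2}} = - \frac{5}{9} + \frac{1}{9 \cdot 36} = - \frac{5}{9} + \frac{1}{9} \cdot \frac{1}{36} = - \frac{5}{9} + \frac{1}{324} = - \frac{179}{324}$)
$u{\left(3 \right)} \left(-54 - 34\right) = - \frac{179 \left(-54 - 34\right)}{324} = \left(- \frac{179}{324}\right) \left(-88\right) = \frac{3938}{81}$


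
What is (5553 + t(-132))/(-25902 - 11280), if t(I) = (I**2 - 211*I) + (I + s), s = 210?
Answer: -16969/12394 ≈ -1.3691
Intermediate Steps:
t(I) = 210 + I**2 - 210*I (t(I) = (I**2 - 211*I) + (I + 210) = (I**2 - 211*I) + (210 + I) = 210 + I**2 - 210*I)
(5553 + t(-132))/(-25902 - 11280) = (5553 + (210 + (-132)**2 - 210*(-132)))/(-25902 - 11280) = (5553 + (210 + 17424 + 27720))/(-37182) = (5553 + 45354)*(-1/37182) = 50907*(-1/37182) = -16969/12394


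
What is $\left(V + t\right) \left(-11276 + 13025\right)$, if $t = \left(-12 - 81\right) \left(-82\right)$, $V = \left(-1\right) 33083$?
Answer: $-44524293$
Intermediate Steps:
$V = -33083$
$t = 7626$ ($t = \left(-93\right) \left(-82\right) = 7626$)
$\left(V + t\right) \left(-11276 + 13025\right) = \left(-33083 + 7626\right) \left(-11276 + 13025\right) = \left(-25457\right) 1749 = -44524293$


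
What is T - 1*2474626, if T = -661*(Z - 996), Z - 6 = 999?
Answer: -2480575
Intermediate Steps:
Z = 1005 (Z = 6 + 999 = 1005)
T = -5949 (T = -661*(1005 - 996) = -661*9 = -5949)
T - 1*2474626 = -5949 - 1*2474626 = -5949 - 2474626 = -2480575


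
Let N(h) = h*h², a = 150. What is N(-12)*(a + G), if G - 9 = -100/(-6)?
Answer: -303552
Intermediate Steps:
G = 77/3 (G = 9 - 100/(-6) = 9 - 100*(-⅙) = 9 + 50/3 = 77/3 ≈ 25.667)
N(h) = h³
N(-12)*(a + G) = (-12)³*(150 + 77/3) = -1728*527/3 = -303552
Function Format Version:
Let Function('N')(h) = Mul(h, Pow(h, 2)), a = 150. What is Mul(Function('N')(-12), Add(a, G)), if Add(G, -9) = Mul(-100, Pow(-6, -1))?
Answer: -303552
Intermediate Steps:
G = Rational(77, 3) (G = Add(9, Mul(-100, Pow(-6, -1))) = Add(9, Mul(-100, Rational(-1, 6))) = Add(9, Rational(50, 3)) = Rational(77, 3) ≈ 25.667)
Function('N')(h) = Pow(h, 3)
Mul(Function('N')(-12), Add(a, G)) = Mul(Pow(-12, 3), Add(150, Rational(77, 3))) = Mul(-1728, Rational(527, 3)) = -303552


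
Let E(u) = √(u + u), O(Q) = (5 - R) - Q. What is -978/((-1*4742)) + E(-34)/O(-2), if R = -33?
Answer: 489/2371 + I*√17/20 ≈ 0.20624 + 0.20616*I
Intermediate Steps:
O(Q) = 38 - Q (O(Q) = (5 - 1*(-33)) - Q = (5 + 33) - Q = 38 - Q)
E(u) = √2*√u (E(u) = √(2*u) = √2*√u)
-978/((-1*4742)) + E(-34)/O(-2) = -978/((-1*4742)) + (√2*√(-34))/(38 - 1*(-2)) = -978/(-4742) + (√2*(I*√34))/(38 + 2) = -978*(-1/4742) + (2*I*√17)/40 = 489/2371 + (2*I*√17)*(1/40) = 489/2371 + I*√17/20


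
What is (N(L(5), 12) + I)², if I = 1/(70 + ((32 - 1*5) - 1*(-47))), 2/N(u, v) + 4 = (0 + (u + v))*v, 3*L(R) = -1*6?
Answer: 10201/17438976 ≈ 0.00058495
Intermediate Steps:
L(R) = -2 (L(R) = (-1*6)/3 = (⅓)*(-6) = -2)
N(u, v) = 2/(-4 + v*(u + v)) (N(u, v) = 2/(-4 + (0 + (u + v))*v) = 2/(-4 + (u + v)*v) = 2/(-4 + v*(u + v)))
I = 1/144 (I = 1/(70 + ((32 - 5) + 47)) = 1/(70 + (27 + 47)) = 1/(70 + 74) = 1/144 ≈ 0.0069444)
(N(L(5), 12) + I)² = (2/(-4 + 12² - 2*12) + 1/144)² = (2/(-4 + 144 - 24) + 1/144)² = (2/116 + 1/144)² = (2*(1/116) + 1/144)² = (1/58 + 1/144)² = (101/4176)² = 10201/17438976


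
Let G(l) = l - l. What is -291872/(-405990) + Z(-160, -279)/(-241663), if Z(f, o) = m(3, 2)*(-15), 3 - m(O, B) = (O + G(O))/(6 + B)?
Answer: 282202595969/392451045480 ≈ 0.71908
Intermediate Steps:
G(l) = 0
m(O, B) = 3 - O/(6 + B) (m(O, B) = 3 - (O + 0)/(6 + B) = 3 - O/(6 + B))
Z(f, o) = -315/8 (Z(f, o) = ((18 - 1*3 + 3*2)/(6 + 2))*(-15) = ((18 - 3 + 6)/8)*(-15) = ((1/8)*21)*(-15) = (21/8)*(-15) = -315/8)
-291872/(-405990) + Z(-160, -279)/(-241663) = -291872/(-405990) - 315/8/(-241663) = -291872*(-1/405990) - 315/8*(-1/241663) = 145936/202995 + 315/1933304 = 282202595969/392451045480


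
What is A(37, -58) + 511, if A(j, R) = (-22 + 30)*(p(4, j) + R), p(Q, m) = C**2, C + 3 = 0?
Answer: 119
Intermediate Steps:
C = -3 (C = -3 + 0 = -3)
p(Q, m) = 9 (p(Q, m) = (-3)**2 = 9)
A(j, R) = 72 + 8*R (A(j, R) = (-22 + 30)*(9 + R) = 8*(9 + R) = 72 + 8*R)
A(37, -58) + 511 = (72 + 8*(-58)) + 511 = (72 - 464) + 511 = -392 + 511 = 119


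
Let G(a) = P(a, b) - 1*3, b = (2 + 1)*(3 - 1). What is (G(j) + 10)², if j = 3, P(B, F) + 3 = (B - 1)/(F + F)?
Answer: 625/36 ≈ 17.361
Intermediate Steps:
b = 6 (b = 3*2 = 6)
P(B, F) = -3 + (-1 + B)/(2*F) (P(B, F) = -3 + (B - 1)/(F + F) = -3 + (-1 + B)/((2*F)) = -3 + (-1 + B)*(1/(2*F)) = -3 + (-1 + B)/(2*F))
G(a) = -73/12 + a/12 (G(a) = (½)*(-1 + a - 6*6)/6 - 1*3 = (½)*(⅙)*(-1 + a - 36) - 3 = (½)*(⅙)*(-37 + a) - 3 = (-37/12 + a/12) - 3 = -73/12 + a/12)
(G(j) + 10)² = ((-73/12 + (1/12)*3) + 10)² = ((-73/12 + ¼) + 10)² = (-35/6 + 10)² = (25/6)² = 625/36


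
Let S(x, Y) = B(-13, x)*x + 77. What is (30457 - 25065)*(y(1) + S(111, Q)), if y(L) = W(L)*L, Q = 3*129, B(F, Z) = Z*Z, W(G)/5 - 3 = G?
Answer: 7374789376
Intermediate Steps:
W(G) = 15 + 5*G
B(F, Z) = Z²
Q = 387
y(L) = L*(15 + 5*L) (y(L) = (15 + 5*L)*L = L*(15 + 5*L))
S(x, Y) = 77 + x³ (S(x, Y) = x²*x + 77 = x³ + 77 = 77 + x³)
(30457 - 25065)*(y(1) + S(111, Q)) = (30457 - 25065)*(5*1*(3 + 1) + (77 + 111³)) = 5392*(5*1*4 + (77 + 1367631)) = 5392*(20 + 1367708) = 5392*1367728 = 7374789376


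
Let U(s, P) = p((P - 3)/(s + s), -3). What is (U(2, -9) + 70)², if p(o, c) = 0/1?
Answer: 4900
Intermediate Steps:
p(o, c) = 0 (p(o, c) = 0*1 = 0)
U(s, P) = 0
(U(2, -9) + 70)² = (0 + 70)² = 70² = 4900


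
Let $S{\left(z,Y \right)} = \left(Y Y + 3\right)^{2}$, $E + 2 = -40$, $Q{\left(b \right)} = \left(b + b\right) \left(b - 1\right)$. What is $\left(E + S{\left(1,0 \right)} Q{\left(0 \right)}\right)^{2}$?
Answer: $1764$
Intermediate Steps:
$Q{\left(b \right)} = 2 b \left(-1 + b\right)$
$E = -42$ ($E = -2 - 40 = -42$)
$S{\left(z,Y \right)} = \left(3 + Y^{2}\right)^{2}$ ($S{\left(z,Y \right)} = \left(Y^{2} + 3\right)^{2} = \left(3 + Y^{2}\right)^{2}$)
$\left(E + S{\left(1,0 \right)} Q{\left(0 \right)}\right)^{2} = \left(-42 + \left(3 + 0^{2}\right)^{2} \cdot 2 \cdot 0 \left(-1 + 0\right)\right)^{2} = \left(-42 + \left(3 + 0\right)^{2} \cdot 2 \cdot 0 \left(-1\right)\right)^{2} = \left(-42 + 3^{2} \cdot 0\right)^{2} = \left(-42 + 9 \cdot 0\right)^{2} = \left(-42 + 0\right)^{2} = \left(-42\right)^{2} = 1764$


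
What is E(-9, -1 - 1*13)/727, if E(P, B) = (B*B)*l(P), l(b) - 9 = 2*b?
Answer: -1764/727 ≈ -2.4264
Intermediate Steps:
l(b) = 9 + 2*b
E(P, B) = B²*(9 + 2*P) (E(P, B) = (B*B)*(9 + 2*P) = B²*(9 + 2*P))
E(-9, -1 - 1*13)/727 = ((-1 - 1*13)²*(9 + 2*(-9)))/727 = ((-1 - 13)²*(9 - 18))*(1/727) = ((-14)²*(-9))*(1/727) = (196*(-9))*(1/727) = -1764*1/727 = -1764/727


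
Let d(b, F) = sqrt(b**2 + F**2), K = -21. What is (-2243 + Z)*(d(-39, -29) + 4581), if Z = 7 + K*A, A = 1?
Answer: -10339317 - 2257*sqrt(2362) ≈ -1.0449e+7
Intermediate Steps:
Z = -14 (Z = 7 - 21*1 = 7 - 21 = -14)
d(b, F) = sqrt(F**2 + b**2)
(-2243 + Z)*(d(-39, -29) + 4581) = (-2243 - 14)*(sqrt((-29)**2 + (-39)**2) + 4581) = -2257*(sqrt(841 + 1521) + 4581) = -2257*(sqrt(2362) + 4581) = -2257*(4581 + sqrt(2362)) = -10339317 - 2257*sqrt(2362)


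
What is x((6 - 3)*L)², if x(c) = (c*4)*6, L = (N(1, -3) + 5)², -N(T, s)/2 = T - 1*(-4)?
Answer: 3240000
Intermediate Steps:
N(T, s) = -8 - 2*T (N(T, s) = -2*(T - 1*(-4)) = -2*(T + 4) = -2*(4 + T) = -8 - 2*T)
L = 25 (L = ((-8 - 2*1) + 5)² = ((-8 - 2) + 5)² = (-10 + 5)² = (-5)² = 25)
x(c) = 24*c (x(c) = (4*c)*6 = 24*c)
x((6 - 3)*L)² = (24*((6 - 3)*25))² = (24*(3*25))² = (24*75)² = 1800² = 3240000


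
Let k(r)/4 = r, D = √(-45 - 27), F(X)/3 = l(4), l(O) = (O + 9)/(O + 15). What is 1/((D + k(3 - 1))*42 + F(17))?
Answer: 40679/29034939 - 10108*I*√2/9678313 ≈ 0.001401 - 0.001477*I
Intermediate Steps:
l(O) = (9 + O)/(15 + O)
F(X) = 39/19 (F(X) = 3*((9 + 4)/(15 + 4)) = 3*(13/19) = 39/19)
D = 6*I*√2 (D = √(-72) = 6*I*√2 ≈ 8.4853*I)
k(r) = 4*r
1/((D + k(3 - 1))*42 + F(17)) = 1/((6*I*√2 + 4*(3 - 1))*42 + 39/19) = 1/((6*I*√2 + 4*2)*42 + 39/19) = 1/((6*I*√2 + 8)*42 + 39/19) = 1/((8 + 6*I*√2)*42 + 39/19) = 1/((336 + 252*I*√2) + 39/19) = 1/(6423/19 + 252*I*√2)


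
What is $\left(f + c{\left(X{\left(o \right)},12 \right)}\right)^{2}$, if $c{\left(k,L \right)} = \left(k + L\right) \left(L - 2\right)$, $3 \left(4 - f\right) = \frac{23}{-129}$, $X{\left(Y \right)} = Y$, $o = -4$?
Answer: $\frac{1058265961}{149769} \approx 7066.0$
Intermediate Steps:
$f = \frac{1571}{387}$ ($f = 4 - \frac{23 \frac{1}{-129}}{3} = 4 - \frac{23 \left(- \frac{1}{129}\right)}{3} = 4 - - \frac{23}{387} = 4 + \frac{23}{387} = \frac{1571}{387} \approx 4.0594$)
$c{\left(k,L \right)} = \left(-2 + L\right) \left(L + k\right)$ ($c{\left(k,L \right)} = \left(L + k\right) \left(-2 + L\right) = \left(-2 + L\right) \left(L + k\right)$)
$\left(f + c{\left(X{\left(o \right)},12 \right)}\right)^{2} = \left(\frac{1571}{387} + \left(12^{2} - 24 - -8 + 12 \left(-4\right)\right)\right)^{2} = \left(\frac{1571}{387} + \left(144 - 24 + 8 - 48\right)\right)^{2} = \left(\frac{1571}{387} + 80\right)^{2} = \left(\frac{32531}{387}\right)^{2} = \frac{1058265961}{149769}$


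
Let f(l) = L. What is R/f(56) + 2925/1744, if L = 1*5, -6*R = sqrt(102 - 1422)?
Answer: 2925/1744 - I*sqrt(330)/15 ≈ 1.6772 - 1.2111*I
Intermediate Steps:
R = -I*sqrt(330)/3 (R = -sqrt(102 - 1422)/6 = -I*sqrt(330)/3 ≈ -6.0553*I)
L = 5
f(l) = 5
R/f(56) + 2925/1744 = -I*sqrt(330)/3/5 + 2925/1744 = -I*sqrt(330)/3*(1/5) + 2925*(1/1744) = -I*sqrt(330)/15 + 2925/1744 = 2925/1744 - I*sqrt(330)/15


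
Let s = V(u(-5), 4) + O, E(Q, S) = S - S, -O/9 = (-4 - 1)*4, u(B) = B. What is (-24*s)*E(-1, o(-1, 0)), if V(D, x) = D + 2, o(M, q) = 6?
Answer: 0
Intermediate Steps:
O = 180 (O = -9*(-4 - 1)*4 = -(-45)*4 = -9*(-20) = 180)
V(D, x) = 2 + D
E(Q, S) = 0
s = 177 (s = (2 - 5) + 180 = -3 + 180 = 177)
(-24*s)*E(-1, o(-1, 0)) = -24*177*0 = -4248*0 = 0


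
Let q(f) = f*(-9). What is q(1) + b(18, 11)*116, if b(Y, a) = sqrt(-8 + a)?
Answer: -9 + 116*sqrt(3) ≈ 191.92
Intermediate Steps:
q(f) = -9*f
q(1) + b(18, 11)*116 = -9*1 + sqrt(-8 + 11)*116 = -9 + sqrt(3)*116 = -9 + 116*sqrt(3)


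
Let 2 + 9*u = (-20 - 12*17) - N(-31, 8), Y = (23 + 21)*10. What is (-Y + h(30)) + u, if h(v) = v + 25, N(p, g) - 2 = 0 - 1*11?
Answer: -3682/9 ≈ -409.11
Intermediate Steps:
Y = 440 (Y = 44*10 = 440)
N(p, g) = -9 (N(p, g) = 2 + (0 - 1*11) = 2 + (0 - 11) = 2 - 11 = -9)
h(v) = 25 + v
u = -217/9 (u = -2/9 + ((-20 - 12*17) - 1*(-9))/9 = -2/9 + ((-20 - 204) + 9)/9 = -2/9 + (-224 + 9)/9 = -2/9 + (1/9)*(-215) = -2/9 - 215/9 = -217/9 ≈ -24.111)
(-Y + h(30)) + u = (-1*440 + (25 + 30)) - 217/9 = (-440 + 55) - 217/9 = -385 - 217/9 = -3682/9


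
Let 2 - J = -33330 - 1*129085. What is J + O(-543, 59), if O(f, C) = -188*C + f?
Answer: 150782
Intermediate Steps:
O(f, C) = f - 188*C
J = 162417 (J = 2 - (-33330 - 1*129085) = 2 - (-33330 - 129085) = 2 - 1*(-162415) = 2 + 162415 = 162417)
J + O(-543, 59) = 162417 + (-543 - 188*59) = 162417 + (-543 - 11092) = 162417 - 11635 = 150782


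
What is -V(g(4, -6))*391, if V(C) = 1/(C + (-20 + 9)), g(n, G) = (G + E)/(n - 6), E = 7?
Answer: 34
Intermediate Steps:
g(n, G) = (7 + G)/(-6 + n) (g(n, G) = (G + 7)/(n - 6) = (7 + G)/(-6 + n))
V(C) = 1/(-11 + C) (V(C) = 1/(C - 11) = 1/(-11 + C))
-V(g(4, -6))*391 = -1/(-11 + (7 - 6)/(-6 + 4))*391 = -1/(-11 + 1/(-2))*391 = -1/(-11 - 1/2*1)*391 = -1/(-11 - 1/2)*391 = -1/(-23/2)*391 = -1*(-2/23)*391 = (2/23)*391 = 34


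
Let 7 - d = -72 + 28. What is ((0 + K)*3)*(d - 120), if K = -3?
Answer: 621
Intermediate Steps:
d = 51 (d = 7 - (-72 + 28) = 7 - 1*(-44) = 7 + 44 = 51)
((0 + K)*3)*(d - 120) = ((0 - 3)*3)*(51 - 120) = -3*3*(-69) = -9*(-69) = 621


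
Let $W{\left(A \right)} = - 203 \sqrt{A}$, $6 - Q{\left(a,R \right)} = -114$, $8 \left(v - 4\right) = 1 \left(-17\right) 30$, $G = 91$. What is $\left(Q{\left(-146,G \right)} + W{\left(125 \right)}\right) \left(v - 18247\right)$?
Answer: $-2196810 + \frac{74325405 \sqrt{5}}{4} \approx 3.9352 \cdot 10^{7}$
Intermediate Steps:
$v = - \frac{239}{4}$ ($v = 4 + \frac{1 \left(-17\right) 30}{8} = 4 + \frac{\left(-17\right) 30}{8} = 4 + \frac{1}{8} \left(-510\right) = 4 - \frac{255}{4} = - \frac{239}{4} \approx -59.75$)
$Q{\left(a,R \right)} = 120$ ($Q{\left(a,R \right)} = 6 - -114 = 6 + 114 = 120$)
$\left(Q{\left(-146,G \right)} + W{\left(125 \right)}\right) \left(v - 18247\right) = \left(120 - 203 \sqrt{125}\right) \left(- \frac{239}{4} - 18247\right) = \left(120 - 203 \cdot 5 \sqrt{5}\right) \left(- \frac{73227}{4}\right) = \left(120 - 1015 \sqrt{5}\right) \left(- \frac{73227}{4}\right) = -2196810 + \frac{74325405 \sqrt{5}}{4}$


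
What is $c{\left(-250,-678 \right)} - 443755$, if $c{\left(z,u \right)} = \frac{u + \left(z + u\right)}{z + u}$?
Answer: $- \frac{205901517}{464} \approx -4.4375 \cdot 10^{5}$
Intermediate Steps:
$c{\left(z,u \right)} = \frac{z + 2 u}{u + z}$ ($c{\left(z,u \right)} = \frac{u + \left(u + z\right)}{u + z} = \frac{z + 2 u}{u + z}$)
$c{\left(-250,-678 \right)} - 443755 = \frac{-250 + 2 \left(-678\right)}{-678 - 250} - 443755 = \frac{-250 - 1356}{-928} - 443755 = \left(- \frac{1}{928}\right) \left(-1606\right) - 443755 = \frac{803}{464} - 443755 = - \frac{205901517}{464}$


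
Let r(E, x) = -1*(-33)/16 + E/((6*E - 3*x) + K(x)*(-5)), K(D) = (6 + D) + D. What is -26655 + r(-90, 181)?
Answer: -1246503141/46768 ≈ -26653.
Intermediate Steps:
K(D) = 6 + 2*D
r(E, x) = 33/16 + E/(-30 - 13*x + 6*E) (r(E, x) = -1*(-33)/16 + E/((6*E - 3*x) + (6 + 2*x)*(-5)) = 33*(1/16) + E/((-3*x + 6*E) + (-30 - 10*x)) = 33/16 + E/(-30 - 13*x + 6*E))
-26655 + r(-90, 181) = -26655 + (990 - 214*(-90) + 429*181)/(16*(30 - 6*(-90) + 13*181)) = -26655 + (990 + 19260 + 77649)/(16*(30 + 540 + 2353)) = -26655 + (1/16)*97899/2923 = -26655 + (1/16)*(1/2923)*97899 = -26655 + 97899/46768 = -1246503141/46768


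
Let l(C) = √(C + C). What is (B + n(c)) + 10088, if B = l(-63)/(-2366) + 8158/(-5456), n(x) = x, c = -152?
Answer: 27101329/2728 - 3*I*√14/2366 ≈ 9934.5 - 0.0047443*I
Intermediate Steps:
l(C) = √2*√C (l(C) = √(2*C) = √2*√C)
B = -4079/2728 - 3*I*√14/2366 (B = (√2*√(-63))/(-2366) + 8158/(-5456) = (√2*(3*I*√7))*(-1/2366) + 8158*(-1/5456) = (3*I*√14)*(-1/2366) - 4079/2728 = -3*I*√14/2366 - 4079/2728 = -4079/2728 - 3*I*√14/2366 ≈ -1.4952 - 0.0047443*I)
(B + n(c)) + 10088 = ((-4079/2728 - 3*I*√14/2366) - 152) + 10088 = (-418735/2728 - 3*I*√14/2366) + 10088 = 27101329/2728 - 3*I*√14/2366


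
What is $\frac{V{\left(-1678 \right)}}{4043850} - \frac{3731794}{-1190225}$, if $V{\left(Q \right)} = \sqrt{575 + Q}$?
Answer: $\frac{3731794}{1190225} + \frac{i \sqrt{1103}}{4043850} \approx 3.1354 + 8.2128 \cdot 10^{-6} i$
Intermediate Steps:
$\frac{V{\left(-1678 \right)}}{4043850} - \frac{3731794}{-1190225} = \frac{\sqrt{575 - 1678}}{4043850} - \frac{3731794}{-1190225} = \sqrt{-1103} \cdot \frac{1}{4043850} - - \frac{3731794}{1190225} = i \sqrt{1103} \cdot \frac{1}{4043850} + \frac{3731794}{1190225} = \frac{i \sqrt{1103}}{4043850} + \frac{3731794}{1190225} = \frac{3731794}{1190225} + \frac{i \sqrt{1103}}{4043850}$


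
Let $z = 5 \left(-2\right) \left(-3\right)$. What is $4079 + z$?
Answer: $4109$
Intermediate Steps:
$z = 30$ ($z = \left(-10\right) \left(-3\right) = 30$)
$4079 + z = 4079 + 30 = 4109$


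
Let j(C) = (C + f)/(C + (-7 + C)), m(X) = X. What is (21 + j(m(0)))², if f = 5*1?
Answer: 20164/49 ≈ 411.51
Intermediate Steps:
f = 5
j(C) = (5 + C)/(-7 + 2*C) (j(C) = (C + 5)/(C + (-7 + C)) = (5 + C)/(-7 + 2*C))
(21 + j(m(0)))² = (21 + (5 + 0)/(-7 + 2*0))² = (21 + 5/(-7 + 0))² = (21 + 5/(-7))² = (21 - ⅐*5)² = (21 - 5/7)² = (142/7)² = 20164/49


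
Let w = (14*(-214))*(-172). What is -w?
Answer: -515312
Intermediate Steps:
w = 515312 (w = -2996*(-172) = 515312)
-w = -1*515312 = -515312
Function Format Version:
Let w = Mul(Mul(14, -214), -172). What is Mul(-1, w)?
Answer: -515312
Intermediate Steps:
w = 515312 (w = Mul(-2996, -172) = 515312)
Mul(-1, w) = Mul(-1, 515312) = -515312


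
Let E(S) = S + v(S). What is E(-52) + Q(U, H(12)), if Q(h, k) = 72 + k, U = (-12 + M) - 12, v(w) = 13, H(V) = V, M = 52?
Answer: 45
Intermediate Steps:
U = 28 (U = (-12 + 52) - 12 = 40 - 12 = 28)
E(S) = 13 + S (E(S) = S + 13 = 13 + S)
E(-52) + Q(U, H(12)) = (13 - 52) + (72 + 12) = -39 + 84 = 45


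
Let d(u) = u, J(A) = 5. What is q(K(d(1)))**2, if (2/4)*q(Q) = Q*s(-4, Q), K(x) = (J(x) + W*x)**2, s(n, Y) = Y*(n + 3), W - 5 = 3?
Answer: 3262922884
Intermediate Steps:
W = 8 (W = 5 + 3 = 8)
s(n, Y) = Y*(3 + n)
K(x) = (5 + 8*x)**2
q(Q) = -2*Q**2 (q(Q) = 2*(Q*(Q*(3 - 4))) = 2*(Q*(Q*(-1))) = 2*(Q*(-Q)) = 2*(-Q**2) = -2*Q**2)
q(K(d(1)))**2 = (-2*(5 + 8*1)**4)**2 = (-2*(5 + 8)**4)**2 = (-2*(13**2)**2)**2 = (-2*169**2)**2 = (-2*28561)**2 = (-57122)**2 = 3262922884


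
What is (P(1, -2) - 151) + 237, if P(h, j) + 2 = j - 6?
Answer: 76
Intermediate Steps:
P(h, j) = -8 + j (P(h, j) = -2 + (j - 6) = -2 + (-6 + j) = -8 + j)
(P(1, -2) - 151) + 237 = ((-8 - 2) - 151) + 237 = (-10 - 151) + 237 = -161 + 237 = 76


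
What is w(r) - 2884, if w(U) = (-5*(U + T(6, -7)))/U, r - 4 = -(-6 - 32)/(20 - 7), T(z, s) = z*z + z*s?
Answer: -8654/3 ≈ -2884.7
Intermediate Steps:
T(z, s) = z² + s*z
r = 90/13 (r = 4 - (-6 - 32)/(20 - 7) = 4 - (-38)/13 = 4 - 1*(-38/13) = 4 + 38/13 = 90/13 ≈ 6.9231)
w(U) = (30 - 5*U)/U (w(U) = (-5*(U + 6*(-7 + 6)))/U = (-5*(U + 6*(-1)))/U = (-5*(U - 6))/U = (-5*(-6 + U))/U = (30 - 5*U)/U)
w(r) - 2884 = (-5 + 30/(90/13)) - 2884 = (-5 + 30*(13/90)) - 2884 = (-5 + 13/3) - 2884 = -⅔ - 2884 = -8654/3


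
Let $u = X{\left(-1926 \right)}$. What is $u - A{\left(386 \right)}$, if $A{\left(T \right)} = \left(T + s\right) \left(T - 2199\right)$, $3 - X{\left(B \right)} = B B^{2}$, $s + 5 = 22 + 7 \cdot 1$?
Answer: $7145194109$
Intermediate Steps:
$s = 24$ ($s = -5 + \left(22 + 7 \cdot 1\right) = -5 + \left(22 + 7\right) = -5 + 29 = 24$)
$X{\left(B \right)} = 3 - B^{3}$ ($X{\left(B \right)} = 3 - B B^{2} = 3 - B^{3}$)
$A{\left(T \right)} = \left(-2199 + T\right) \left(24 + T\right)$ ($A{\left(T \right)} = \left(T + 24\right) \left(T - 2199\right) = \left(24 + T\right) \left(-2199 + T\right) = \left(-2199 + T\right) \left(24 + T\right)$)
$u = 7144450779$ ($u = 3 - \left(-1926\right)^{3} = 3 - -7144450776 = 3 + 7144450776 = 7144450779$)
$u - A{\left(386 \right)} = 7144450779 - \left(-52776 + 386^{2} - 839550\right) = 7144450779 - \left(-52776 + 148996 - 839550\right) = 7144450779 - -743330 = 7144450779 + 743330 = 7145194109$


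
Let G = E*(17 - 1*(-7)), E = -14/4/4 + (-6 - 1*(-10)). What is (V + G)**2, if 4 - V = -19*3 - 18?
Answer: 23716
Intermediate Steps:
V = 79 (V = 4 - (-19*3 - 18) = 4 - (-57 - 18) = 4 - 1*(-75) = 4 + 75 = 79)
E = 25/8 (E = -14*1/4*(1/4) + (-6 + 10) = -7/2*1/4 + 4 = -7/8 + 4 = 25/8 ≈ 3.1250)
G = 75 (G = 25*(17 - 1*(-7))/8 = 25*(17 + 7)/8 = (25/8)*24 = 75)
(V + G)**2 = (79 + 75)**2 = 154**2 = 23716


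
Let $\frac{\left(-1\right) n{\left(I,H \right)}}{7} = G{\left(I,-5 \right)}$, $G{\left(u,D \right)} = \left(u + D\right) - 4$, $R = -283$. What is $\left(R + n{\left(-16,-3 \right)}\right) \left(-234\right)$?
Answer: $25272$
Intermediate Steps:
$G{\left(u,D \right)} = -4 + D + u$ ($G{\left(u,D \right)} = \left(D + u\right) - 4 = -4 + D + u$)
$n{\left(I,H \right)} = 63 - 7 I$ ($n{\left(I,H \right)} = - 7 \left(-4 - 5 + I\right) = - 7 \left(-9 + I\right) = 63 - 7 I$)
$\left(R + n{\left(-16,-3 \right)}\right) \left(-234\right) = \left(-283 + \left(63 - -112\right)\right) \left(-234\right) = \left(-283 + \left(63 + 112\right)\right) \left(-234\right) = \left(-283 + 175\right) \left(-234\right) = \left(-108\right) \left(-234\right) = 25272$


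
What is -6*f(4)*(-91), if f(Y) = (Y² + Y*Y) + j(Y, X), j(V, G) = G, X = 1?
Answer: 18018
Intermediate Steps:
f(Y) = 1 + 2*Y² (f(Y) = (Y² + Y*Y) + 1 = (Y² + Y²) + 1 = 2*Y² + 1 = 1 + 2*Y²)
-6*f(4)*(-91) = -6*(1 + 2*4²)*(-91) = -6*(1 + 2*16)*(-91) = -6*(1 + 32)*(-91) = -6*33*(-91) = -198*(-91) = 18018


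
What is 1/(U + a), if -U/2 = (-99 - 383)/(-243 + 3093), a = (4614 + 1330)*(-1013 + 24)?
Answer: -1425/8377027318 ≈ -1.7011e-7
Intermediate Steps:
a = -5878616 (a = 5944*(-989) = -5878616)
U = 482/1425 (U = -2*(-99 - 383)/(-243 + 3093) = -(-964)/2850 = -2*(-241/1425) = 482/1425 ≈ 0.33825)
1/(U + a) = 1/(482/1425 - 5878616) = 1/(-8377027318/1425) = -1425/8377027318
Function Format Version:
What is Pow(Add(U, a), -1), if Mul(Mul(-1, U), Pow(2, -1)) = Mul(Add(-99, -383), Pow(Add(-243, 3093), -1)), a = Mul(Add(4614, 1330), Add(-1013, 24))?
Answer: Rational(-1425, 8377027318) ≈ -1.7011e-7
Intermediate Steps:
a = -5878616 (a = Mul(5944, -989) = -5878616)
U = Rational(482, 1425) (U = Mul(-2, Mul(Add(-99, -383), Pow(Add(-243, 3093), -1))) = Mul(-2, Mul(-482, Pow(2850, -1))) = Mul(-2, Mul(-482, Rational(1, 2850))) = Mul(-2, Rational(-241, 1425)) = Rational(482, 1425) ≈ 0.33825)
Pow(Add(U, a), -1) = Pow(Add(Rational(482, 1425), -5878616), -1) = Pow(Rational(-8377027318, 1425), -1) = Rational(-1425, 8377027318)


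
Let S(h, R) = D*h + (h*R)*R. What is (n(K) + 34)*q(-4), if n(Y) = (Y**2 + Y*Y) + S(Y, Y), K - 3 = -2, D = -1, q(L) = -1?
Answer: -36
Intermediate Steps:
K = 1 (K = 3 - 2 = 1)
S(h, R) = -h + h*R**2 (S(h, R) = -h + (h*R)*R = -h + (R*h)*R = -h + h*R**2)
n(Y) = 2*Y**2 + Y*(-1 + Y**2) (n(Y) = (Y**2 + Y*Y) + Y*(-1 + Y**2) = (Y**2 + Y**2) + Y*(-1 + Y**2) = 2*Y**2 + Y*(-1 + Y**2))
(n(K) + 34)*q(-4) = (1*(-1 + 1**2 + 2*1) + 34)*(-1) = (1*(-1 + 1 + 2) + 34)*(-1) = (1*2 + 34)*(-1) = (2 + 34)*(-1) = 36*(-1) = -36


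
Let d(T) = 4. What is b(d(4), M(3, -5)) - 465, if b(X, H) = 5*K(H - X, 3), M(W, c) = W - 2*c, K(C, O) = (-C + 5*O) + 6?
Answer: -405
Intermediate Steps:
K(C, O) = 6 - C + 5*O
b(X, H) = 105 - 5*H + 5*X (b(X, H) = 5*(6 - (H - X) + 5*3) = 5*(6 + (X - H) + 15) = 5*(21 + X - H) = 105 - 5*H + 5*X)
b(d(4), M(3, -5)) - 465 = (105 - 5*(3 - 2*(-5)) + 5*4) - 465 = (105 - 5*(3 + 10) + 20) - 465 = (105 - 5*13 + 20) - 465 = (105 - 65 + 20) - 465 = 60 - 465 = -405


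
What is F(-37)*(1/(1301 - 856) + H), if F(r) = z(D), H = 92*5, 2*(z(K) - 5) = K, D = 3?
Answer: 2661113/890 ≈ 2990.0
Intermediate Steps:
z(K) = 5 + K/2
H = 460
F(r) = 13/2 (F(r) = 5 + (1/2)*3 = 5 + 3/2 = 13/2)
F(-37)*(1/(1301 - 856) + H) = 13*(1/(1301 - 856) + 460)/2 = 13*(1/445 + 460)/2 = (13/2)*(204701/445) = 2661113/890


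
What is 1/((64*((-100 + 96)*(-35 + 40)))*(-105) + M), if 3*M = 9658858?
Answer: 3/10062058 ≈ 2.9815e-7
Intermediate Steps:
M = 9658858/3 (M = (⅓)*9658858 = 9658858/3 ≈ 3.2196e+6)
1/((64*((-100 + 96)*(-35 + 40)))*(-105) + M) = 1/((64*((-100 + 96)*(-35 + 40)))*(-105) + 9658858/3) = 1/((64*(-4*5))*(-105) + 9658858/3) = 1/((64*(-20))*(-105) + 9658858/3) = 1/(-1280*(-105) + 9658858/3) = 1/(134400 + 9658858/3) = 1/(10062058/3) = 3/10062058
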